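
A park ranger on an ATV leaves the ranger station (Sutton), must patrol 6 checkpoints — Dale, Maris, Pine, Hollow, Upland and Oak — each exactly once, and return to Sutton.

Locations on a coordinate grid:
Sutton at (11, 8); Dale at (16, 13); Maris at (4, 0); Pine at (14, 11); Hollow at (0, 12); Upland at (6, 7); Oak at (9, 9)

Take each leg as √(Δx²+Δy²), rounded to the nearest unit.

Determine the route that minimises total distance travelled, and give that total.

Shortest round trip = 49.

With 6 stops there are 6!/2 = 360 distinct round trips (a route and its reverse cost the same).
Sutton - Dale - Maris - Pine - Hollow - Upland - Oak - Sutton: 7+18+15+14+8+4+2 = 68
Sutton - Dale - Maris - Pine - Hollow - Oak - Upland - Sutton: 7+18+15+14+9+4+5 = 72
Sutton - Dale - Maris - Pine - Upland - Hollow - Oak - Sutton: 7+18+15+9+8+9+2 = 68
Sutton - Dale - Maris - Pine - Upland - Oak - Hollow - Sutton: 7+18+15+9+4+9+12 = 74
Sutton - Dale - Maris - Pine - Oak - Hollow - Upland - Sutton: 7+18+15+5+9+8+5 = 67
Sutton - Dale - Maris - Pine - Oak - Upland - Hollow - Sutton: 7+18+15+5+4+8+12 = 69
Sutton - Dale - Maris - Hollow - Pine - Upland - Oak - Sutton: 7+18+13+14+9+4+2 = 67
Sutton - Dale - Maris - Hollow - Pine - Oak - Upland - Sutton: 7+18+13+14+5+4+5 = 66
… (352 more)
Sutton - Dale - Pine - Oak - Hollow - Maris - Upland - Sutton: 7+3+5+9+13+7+5 = 49  ← best
The minimum is 49.
One optimal route: Sutton → Dale → Pine → Oak → Hollow → Maris → Upland → Sutton (or its reverse).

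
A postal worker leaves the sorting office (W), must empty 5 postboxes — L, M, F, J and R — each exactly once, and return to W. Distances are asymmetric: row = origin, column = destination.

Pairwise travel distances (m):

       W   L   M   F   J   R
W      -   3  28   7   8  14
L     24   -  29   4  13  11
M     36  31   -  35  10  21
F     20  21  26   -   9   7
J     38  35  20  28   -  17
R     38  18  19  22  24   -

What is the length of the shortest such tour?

W-L-M-F-J-R-W: 3+29+35+9+17+38 = 131
W-L-M-F-R-J-W: 3+29+35+7+24+38 = 136
W-L-M-J-F-R-W: 3+29+10+28+7+38 = 115
W-L-M-J-R-F-W: 3+29+10+17+22+20 = 101
W-L-M-R-F-J-W: 3+29+21+22+9+38 = 122
W-L-M-R-J-F-W: 3+29+21+24+28+20 = 125
W-L-F-M-J-R-W: 3+4+26+10+17+38 = 98
W-L-F-M-R-J-W: 3+4+26+21+24+38 = 116
W-L-F-J-M-R-W: 3+4+9+20+21+38 = 95
W-L-F-J-R-M-W: 3+4+9+17+19+36 = 88
W-L-F-R-M-J-W: 3+4+7+19+10+38 = 81
W-L-F-R-J-M-W: 3+4+7+24+20+36 = 94
W-L-J-M-F-R-W: 3+13+20+35+7+38 = 116
W-L-J-M-R-F-W: 3+13+20+21+22+20 = 99
… (106 more)
The minimum is 81.
One optimal route: W → L → F → R → M → J → W.

81 m — the shortest possible round trip.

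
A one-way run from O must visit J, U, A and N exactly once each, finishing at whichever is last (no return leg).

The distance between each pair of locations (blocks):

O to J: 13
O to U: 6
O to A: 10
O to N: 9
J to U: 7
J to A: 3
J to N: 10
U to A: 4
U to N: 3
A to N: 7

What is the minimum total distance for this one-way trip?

Shortest open route: 19 blocks.

There are 4! = 24 possible orderings.
O → J → U → A → N: 13+7+4+7 = 31
O → J → U → N → A: 13+7+3+7 = 30
O → J → A → U → N: 13+3+4+3 = 23
O → J → A → N → U: 13+3+7+3 = 26
O → J → N → U → A: 13+10+3+4 = 30
O → J → N → A → U: 13+10+7+4 = 34
O → U → J → A → N: 6+7+3+7 = 23
O → U → J → N → A: 6+7+10+7 = 30
O → U → A → J → N: 6+4+3+10 = 23
O → U → A → N → J: 6+4+7+10 = 27
O → U → N → J → A: 6+3+10+3 = 22
O → U → N → A → J: 6+3+7+3 = 19
O → A → J → U → N: 10+3+7+3 = 23
O → A → J → N → U: 10+3+10+3 = 26
… (10 more)
The minimum is 19.
One shortest path: O → U → N → A → J.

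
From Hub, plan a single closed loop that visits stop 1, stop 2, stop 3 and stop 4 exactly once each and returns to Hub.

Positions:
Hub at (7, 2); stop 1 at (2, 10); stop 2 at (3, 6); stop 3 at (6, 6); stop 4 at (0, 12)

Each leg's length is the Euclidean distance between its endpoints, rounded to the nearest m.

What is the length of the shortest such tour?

With 4 stops there are 4!/2 = 12 distinct round trips (a route and its reverse cost the same).
Hub → stop 1 → stop 2 → stop 3 → stop 4 → Hub: 9+4+3+8+12 = 36
Hub → stop 1 → stop 2 → stop 4 → stop 3 → Hub: 9+4+7+8+4 = 32
Hub → stop 1 → stop 3 → stop 2 → stop 4 → Hub: 9+6+3+7+12 = 37
Hub → stop 1 → stop 3 → stop 4 → stop 2 → Hub: 9+6+8+7+6 = 36
Hub → stop 1 → stop 4 → stop 2 → stop 3 → Hub: 9+3+7+3+4 = 26
Hub → stop 1 → stop 4 → stop 3 → stop 2 → Hub: 9+3+8+3+6 = 29
Hub → stop 2 → stop 1 → stop 3 → stop 4 → Hub: 6+4+6+8+12 = 36
Hub → stop 2 → stop 1 → stop 4 → stop 3 → Hub: 6+4+3+8+4 = 25
Hub → stop 2 → stop 3 → stop 1 → stop 4 → Hub: 6+3+6+3+12 = 30
Hub → stop 2 → stop 4 → stop 1 → stop 3 → Hub: 6+7+3+6+4 = 26
Hub → stop 3 → stop 1 → stop 2 → stop 4 → Hub: 4+6+4+7+12 = 33
Hub → stop 3 → stop 2 → stop 1 → stop 4 → Hub: 4+3+4+3+12 = 26
The minimum is 25.
One optimal route: Hub → stop 2 → stop 1 → stop 4 → stop 3 → Hub (or its reverse).

Minimum total distance: 25 m.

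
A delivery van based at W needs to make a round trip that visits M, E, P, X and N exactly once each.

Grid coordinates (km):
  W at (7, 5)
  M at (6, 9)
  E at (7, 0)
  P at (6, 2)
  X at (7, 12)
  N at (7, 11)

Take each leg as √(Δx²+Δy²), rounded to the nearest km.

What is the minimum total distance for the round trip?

Minimum total distance: 24 km.

W - M - E - P - X - N - W: 4+9+2+10+1+6 = 32
W - M - E - P - N - X - W: 4+9+2+9+1+7 = 32
W - M - E - X - P - N - W: 4+9+12+10+9+6 = 50
W - M - E - X - N - P - W: 4+9+12+1+9+3 = 38
W - M - E - N - P - X - W: 4+9+11+9+10+7 = 50
W - M - E - N - X - P - W: 4+9+11+1+10+3 = 38
W - M - P - E - X - N - W: 4+7+2+12+1+6 = 32
W - M - P - E - N - X - W: 4+7+2+11+1+7 = 32
W - M - P - X - E - N - W: 4+7+10+12+11+6 = 50
W - M - P - X - N - E - W: 4+7+10+1+11+5 = 38
W - M - P - N - E - X - W: 4+7+9+11+12+7 = 50
W - M - P - N - X - E - W: 4+7+9+1+12+5 = 38
W - M - X - E - P - N - W: 4+3+12+2+9+6 = 36
W - M - X - E - N - P - W: 4+3+12+11+9+3 = 42
… (46 more)
W - M - X - N - E - P - W: 4+3+1+11+2+3 = 24  ← best
The minimum is 24.
One optimal route: W → M → X → N → E → P → W (or its reverse).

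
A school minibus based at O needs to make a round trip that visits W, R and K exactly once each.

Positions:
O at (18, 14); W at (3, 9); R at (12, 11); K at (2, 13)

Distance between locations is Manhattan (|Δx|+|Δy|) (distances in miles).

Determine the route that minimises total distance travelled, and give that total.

Minimum total distance: 42 miles.

There are 3 distinct closed tours to check (reversals are equivalent).
O - W - R - K - O: 20+11+12+17 = 60
O - W - K - R - O: 20+5+12+9 = 46
O - R - W - K - O: 9+11+5+17 = 42
The minimum is 42.
One optimal route: O → R → W → K → O (or its reverse).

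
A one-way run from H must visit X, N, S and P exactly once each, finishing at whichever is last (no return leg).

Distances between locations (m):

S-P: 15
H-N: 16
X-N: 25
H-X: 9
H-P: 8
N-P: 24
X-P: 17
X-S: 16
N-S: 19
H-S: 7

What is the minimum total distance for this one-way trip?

There are 4! = 24 possible orderings.
H → X → N → S → P: 9+25+19+15 = 68
H → X → N → P → S: 9+25+24+15 = 73
H → X → S → N → P: 9+16+19+24 = 68
H → X → S → P → N: 9+16+15+24 = 64
H → X → P → N → S: 9+17+24+19 = 69
H → X → P → S → N: 9+17+15+19 = 60
H → N → X → S → P: 16+25+16+15 = 72
H → N → X → P → S: 16+25+17+15 = 73
H → N → S → X → P: 16+19+16+17 = 68
H → N → S → P → X: 16+19+15+17 = 67
H → N → P → X → S: 16+24+17+16 = 73
H → N → P → S → X: 16+24+15+16 = 71
H → S → X → N → P: 7+16+25+24 = 72
H → S → X → P → N: 7+16+17+24 = 64
… (10 more)
The minimum is 60.
One shortest path: H → X → P → S → N.

Shortest open route: 60 m.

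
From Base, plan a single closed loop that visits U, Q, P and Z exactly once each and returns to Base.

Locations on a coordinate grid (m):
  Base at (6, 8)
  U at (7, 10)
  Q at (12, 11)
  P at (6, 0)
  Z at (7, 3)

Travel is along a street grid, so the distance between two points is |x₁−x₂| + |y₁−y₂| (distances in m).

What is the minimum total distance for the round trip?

Minimum total distance: 34 m.

There are 12 distinct closed tours to check (reversals are equivalent).
Base - U - Q - P - Z - Base: 3+6+17+4+6 = 36
Base - U - Q - Z - P - Base: 3+6+13+4+8 = 34
Base - U - P - Q - Z - Base: 3+11+17+13+6 = 50
Base - U - P - Z - Q - Base: 3+11+4+13+9 = 40
Base - U - Z - Q - P - Base: 3+7+13+17+8 = 48
Base - U - Z - P - Q - Base: 3+7+4+17+9 = 40
Base - Q - U - P - Z - Base: 9+6+11+4+6 = 36
Base - Q - U - Z - P - Base: 9+6+7+4+8 = 34
Base - Q - P - U - Z - Base: 9+17+11+7+6 = 50
Base - Q - Z - U - P - Base: 9+13+7+11+8 = 48
Base - P - U - Q - Z - Base: 8+11+6+13+6 = 44
Base - P - Q - U - Z - Base: 8+17+6+7+6 = 44
The minimum is 34.
One optimal route: Base → U → Q → Z → P → Base (or its reverse).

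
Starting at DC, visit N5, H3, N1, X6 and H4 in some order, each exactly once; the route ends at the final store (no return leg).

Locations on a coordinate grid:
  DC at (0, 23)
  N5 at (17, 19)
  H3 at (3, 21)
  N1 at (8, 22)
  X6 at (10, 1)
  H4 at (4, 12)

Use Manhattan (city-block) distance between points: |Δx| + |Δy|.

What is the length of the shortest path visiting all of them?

Shortest open route: 60.

There are 5! = 120 possible orderings.
DC - N5 - H3 - N1 - X6 - H4: 21+16+6+23+17 = 83
DC - N5 - H3 - N1 - H4 - X6: 21+16+6+14+17 = 74
DC - N5 - H3 - X6 - N1 - H4: 21+16+27+23+14 = 101
DC - N5 - H3 - X6 - H4 - N1: 21+16+27+17+14 = 95
DC - N5 - H3 - H4 - N1 - X6: 21+16+10+14+23 = 84
DC - N5 - H3 - H4 - X6 - N1: 21+16+10+17+23 = 87
DC - N5 - N1 - H3 - X6 - H4: 21+12+6+27+17 = 83
DC - N5 - N1 - H3 - H4 - X6: 21+12+6+10+17 = 66
DC - N5 - N1 - X6 - H3 - H4: 21+12+23+27+10 = 93
DC - N5 - N1 - X6 - H4 - H3: 21+12+23+17+10 = 83
DC - N5 - N1 - H4 - H3 - X6: 21+12+14+10+27 = 84
DC - N5 - N1 - H4 - X6 - H3: 21+12+14+17+27 = 91
DC - N5 - X6 - H3 - N1 - H4: 21+25+27+6+14 = 93
DC - N5 - X6 - H3 - H4 - N1: 21+25+27+10+14 = 97
… (106 more)
DC - H3 - N1 - N5 - H4 - X6: 5+6+12+20+17 = 60  ← best
The minimum is 60.
One shortest path: DC → H3 → N1 → N5 → H4 → X6.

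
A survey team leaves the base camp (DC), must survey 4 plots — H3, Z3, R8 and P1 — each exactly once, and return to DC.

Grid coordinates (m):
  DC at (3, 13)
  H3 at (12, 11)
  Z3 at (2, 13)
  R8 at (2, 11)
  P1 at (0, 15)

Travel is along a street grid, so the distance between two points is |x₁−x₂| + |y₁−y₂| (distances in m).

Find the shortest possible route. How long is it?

With 4 stops there are 4!/2 = 12 distinct round trips (a route and its reverse cost the same).
DC - H3 - Z3 - R8 - P1 - DC: 11+12+2+6+5 = 36
DC - H3 - Z3 - P1 - R8 - DC: 11+12+4+6+3 = 36
DC - H3 - R8 - Z3 - P1 - DC: 11+10+2+4+5 = 32
DC - H3 - R8 - P1 - Z3 - DC: 11+10+6+4+1 = 32
DC - H3 - P1 - Z3 - R8 - DC: 11+16+4+2+3 = 36
DC - H3 - P1 - R8 - Z3 - DC: 11+16+6+2+1 = 36
DC - Z3 - H3 - R8 - P1 - DC: 1+12+10+6+5 = 34
DC - Z3 - H3 - P1 - R8 - DC: 1+12+16+6+3 = 38
DC - Z3 - R8 - H3 - P1 - DC: 1+2+10+16+5 = 34
DC - Z3 - P1 - H3 - R8 - DC: 1+4+16+10+3 = 34
DC - R8 - H3 - Z3 - P1 - DC: 3+10+12+4+5 = 34
DC - R8 - Z3 - H3 - P1 - DC: 3+2+12+16+5 = 38
The minimum is 32.
One optimal route: DC → H3 → R8 → Z3 → P1 → DC (or its reverse).

Minimum total distance: 32 m.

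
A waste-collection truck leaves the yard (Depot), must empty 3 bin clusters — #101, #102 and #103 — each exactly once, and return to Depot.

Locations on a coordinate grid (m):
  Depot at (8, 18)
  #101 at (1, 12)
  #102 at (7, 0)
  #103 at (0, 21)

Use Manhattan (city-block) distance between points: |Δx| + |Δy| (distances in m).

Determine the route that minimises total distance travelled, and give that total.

Minimum total distance: 58 m.

There are 3 distinct closed tours to check (reversals are equivalent).
Depot→#101→#102→#103→Depot: 13+18+28+11 = 70
Depot→#101→#103→#102→Depot: 13+10+28+19 = 70
Depot→#102→#101→#103→Depot: 19+18+10+11 = 58
The minimum is 58.
One optimal route: Depot → #102 → #101 → #103 → Depot (or its reverse).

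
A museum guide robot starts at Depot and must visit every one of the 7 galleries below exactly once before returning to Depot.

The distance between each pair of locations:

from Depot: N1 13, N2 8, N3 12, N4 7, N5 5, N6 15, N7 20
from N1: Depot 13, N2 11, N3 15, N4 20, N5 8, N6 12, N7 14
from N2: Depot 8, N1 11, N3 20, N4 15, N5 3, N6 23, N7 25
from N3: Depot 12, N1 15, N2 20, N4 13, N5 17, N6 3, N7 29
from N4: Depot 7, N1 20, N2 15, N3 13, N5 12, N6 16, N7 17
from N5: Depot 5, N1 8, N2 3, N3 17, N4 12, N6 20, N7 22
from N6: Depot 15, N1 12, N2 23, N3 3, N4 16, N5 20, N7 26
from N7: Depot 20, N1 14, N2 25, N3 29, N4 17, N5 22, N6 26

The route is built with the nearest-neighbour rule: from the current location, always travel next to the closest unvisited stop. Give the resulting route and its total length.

84 along Depot → N5 → N2 → N1 → N6 → N3 → N4 → N7 → Depot.

From Depot: distances to unvisited — N5=5, N4=7, N2=8, N3=12, N1=13, N6=15, N7=20. Nearest is N5 (5).
From N5: distances to unvisited — N2=3, N1=8, N4=12, N3=17, N6=20, N7=22. Nearest is N2 (3).
From N2: distances to unvisited — N1=11, N4=15, N3=20, N6=23, N7=25. Nearest is N1 (11).
From N1: distances to unvisited — N6=12, N7=14, N3=15, N4=20. Nearest is N6 (12).
From N6: distances to unvisited — N3=3, N4=16, N7=26. Nearest is N3 (3).
From N3: distances to unvisited — N4=13, N7=29. Nearest is N4 (13).
From N4: distances to unvisited — N7=17. Nearest is N7 (17).
Return N7→Depot: 20.
Total = 5 + 3 + 11 + 12 + 3 + 13 + 17 + 20 = 84.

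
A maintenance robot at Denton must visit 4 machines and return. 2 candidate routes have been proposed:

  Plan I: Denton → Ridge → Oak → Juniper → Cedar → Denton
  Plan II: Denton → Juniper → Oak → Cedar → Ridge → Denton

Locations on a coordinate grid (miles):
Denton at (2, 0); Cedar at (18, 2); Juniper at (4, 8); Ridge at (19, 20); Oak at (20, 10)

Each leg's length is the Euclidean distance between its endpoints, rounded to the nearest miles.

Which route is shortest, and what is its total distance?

Shortest is Plan II, total 76 miles.

Plan I: 26 + 10 + 16 + 15 + 16 = 83
Plan II: 8 + 16 + 8 + 18 + 26 = 76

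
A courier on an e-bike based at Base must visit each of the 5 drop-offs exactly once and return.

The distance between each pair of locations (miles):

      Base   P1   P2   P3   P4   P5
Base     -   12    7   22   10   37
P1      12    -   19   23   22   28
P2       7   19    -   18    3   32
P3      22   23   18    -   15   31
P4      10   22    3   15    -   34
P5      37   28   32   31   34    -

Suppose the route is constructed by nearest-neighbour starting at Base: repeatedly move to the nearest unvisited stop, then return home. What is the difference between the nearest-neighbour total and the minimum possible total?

From Base: P2=7, P4=10, P1=12, P3=22, P5=37 → choose P2 (7).
From P2: P4=3, P3=18, P1=19, P5=32 → choose P4 (3).
From P4: P3=15, P1=22, P5=34 → choose P3 (15).
From P3: P1=23, P5=31 → choose P1 (23).
From P1: P5=28 → choose P5 (28).
NN route Base → P2 → P4 → P3 → P1 → P5 → Base costs 113.
Optimal: Base → P1 → P5 → P3 → P4 → P2 → Base costs 96 (by enumerating all 60 distinct tours).
Excess = 113 − 96 = 17.

Excess over optimum: 17 miles.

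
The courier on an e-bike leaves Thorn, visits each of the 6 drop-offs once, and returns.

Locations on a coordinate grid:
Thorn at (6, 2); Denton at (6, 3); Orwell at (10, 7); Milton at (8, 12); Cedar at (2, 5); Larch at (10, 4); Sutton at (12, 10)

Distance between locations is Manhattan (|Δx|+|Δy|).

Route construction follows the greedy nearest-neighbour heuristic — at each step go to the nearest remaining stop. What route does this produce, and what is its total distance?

40 along Thorn → Denton → Larch → Orwell → Sutton → Milton → Cedar → Thorn.

At Thorn the remaining stops are Denton 1, Larch 6, Cedar 7, Orwell 9, Milton 12, Sutton 14; go to Denton.
At Denton the remaining stops are Larch 5, Cedar 6, Orwell 8, Milton 11, Sutton 13; go to Larch.
At Larch the remaining stops are Orwell 3, Sutton 8, Cedar 9, Milton 10; go to Orwell.
At Orwell the remaining stops are Sutton 5, Milton 7, Cedar 10; go to Sutton.
At Sutton the remaining stops are Milton 6, Cedar 15; go to Milton.
At Milton the remaining stops are Cedar 13; go to Cedar.
Return Cedar→Thorn: 7.
Total = 1 + 5 + 3 + 5 + 6 + 13 + 7 = 40.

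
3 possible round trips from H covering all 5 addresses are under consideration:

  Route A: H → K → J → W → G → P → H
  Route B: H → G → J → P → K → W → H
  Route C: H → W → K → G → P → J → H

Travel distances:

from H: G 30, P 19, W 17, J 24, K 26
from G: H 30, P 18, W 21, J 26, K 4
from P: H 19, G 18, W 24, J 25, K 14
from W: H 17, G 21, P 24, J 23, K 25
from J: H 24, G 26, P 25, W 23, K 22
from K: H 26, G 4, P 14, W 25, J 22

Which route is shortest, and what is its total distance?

Route A: 26 + 22 + 23 + 21 + 18 + 19 = 129
Route B: 30 + 26 + 25 + 14 + 25 + 17 = 137
Route C: 17 + 25 + 4 + 18 + 25 + 24 = 113

113 — Route C is the shortest.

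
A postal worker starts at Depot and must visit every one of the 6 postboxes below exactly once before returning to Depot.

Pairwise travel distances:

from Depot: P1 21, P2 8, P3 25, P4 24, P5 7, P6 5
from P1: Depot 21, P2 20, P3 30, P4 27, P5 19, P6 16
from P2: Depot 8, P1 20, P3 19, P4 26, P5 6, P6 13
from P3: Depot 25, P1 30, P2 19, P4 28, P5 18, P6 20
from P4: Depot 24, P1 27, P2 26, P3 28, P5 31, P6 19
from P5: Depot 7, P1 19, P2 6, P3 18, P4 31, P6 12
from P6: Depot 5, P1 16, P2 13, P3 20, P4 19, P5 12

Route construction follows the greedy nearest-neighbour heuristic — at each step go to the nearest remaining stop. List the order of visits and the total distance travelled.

Depot → [P6:5 / P5:7 / P2:8 / P1:21 / P4:24 / P3:25] → P6 (5)
P6 → [P5:12 / P2:13 / P1:16 / P4:19 / P3:20] → P5 (12)
P5 → [P2:6 / P3:18 / P1:19 / P4:31] → P2 (6)
P2 → [P3:19 / P1:20 / P4:26] → P3 (19)
P3 → [P4:28 / P1:30] → P4 (28)
P4 → [P1:27] → P1 (27)
Return P1→Depot: 21.
Total = 5 + 12 + 6 + 19 + 28 + 27 + 21 = 118.

Nearest-neighbour total = 118; route Depot → P6 → P5 → P2 → P3 → P4 → P1 → Depot.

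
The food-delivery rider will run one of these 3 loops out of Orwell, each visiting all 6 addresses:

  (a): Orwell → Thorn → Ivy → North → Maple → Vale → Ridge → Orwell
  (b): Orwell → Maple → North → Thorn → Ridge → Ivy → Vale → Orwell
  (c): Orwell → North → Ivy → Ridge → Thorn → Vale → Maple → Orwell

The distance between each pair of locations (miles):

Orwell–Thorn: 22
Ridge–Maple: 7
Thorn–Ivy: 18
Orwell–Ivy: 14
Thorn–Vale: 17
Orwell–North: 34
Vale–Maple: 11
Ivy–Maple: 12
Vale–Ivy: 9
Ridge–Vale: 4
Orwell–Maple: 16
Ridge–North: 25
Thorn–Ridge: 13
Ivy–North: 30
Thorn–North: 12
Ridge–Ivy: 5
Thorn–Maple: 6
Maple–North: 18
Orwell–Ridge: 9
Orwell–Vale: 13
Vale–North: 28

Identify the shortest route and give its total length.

86 miles — (b) is the shortest.

(a): 22 + 18 + 30 + 18 + 11 + 4 + 9 = 112
(b): 16 + 18 + 12 + 13 + 5 + 9 + 13 = 86
(c): 34 + 30 + 5 + 13 + 17 + 11 + 16 = 126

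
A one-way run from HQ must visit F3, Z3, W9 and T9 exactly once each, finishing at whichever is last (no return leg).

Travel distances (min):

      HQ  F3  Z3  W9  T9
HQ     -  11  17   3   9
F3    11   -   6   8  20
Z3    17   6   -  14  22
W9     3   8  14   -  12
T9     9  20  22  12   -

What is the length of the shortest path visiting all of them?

There are 4! = 24 possible orderings.
HQ→F3→Z3→W9→T9: 11+6+14+12 = 43
HQ→F3→Z3→T9→W9: 11+6+22+12 = 51
HQ→F3→W9→Z3→T9: 11+8+14+22 = 55
HQ→F3→W9→T9→Z3: 11+8+12+22 = 53
HQ→F3→T9→Z3→W9: 11+20+22+14 = 67
HQ→F3→T9→W9→Z3: 11+20+12+14 = 57
HQ→Z3→F3→W9→T9: 17+6+8+12 = 43
HQ→Z3→F3→T9→W9: 17+6+20+12 = 55
HQ→Z3→W9→F3→T9: 17+14+8+20 = 59
HQ→Z3→W9→T9→F3: 17+14+12+20 = 63
HQ→Z3→T9→F3→W9: 17+22+20+8 = 67
HQ→Z3→T9→W9→F3: 17+22+12+8 = 59
HQ→W9→F3→Z3→T9: 3+8+6+22 = 39
HQ→W9→F3→T9→Z3: 3+8+20+22 = 53
… (10 more)
HQ→T9→W9→F3→Z3: 9+12+8+6 = 35  ← best
The minimum is 35.
One shortest path: HQ → T9 → W9 → F3 → Z3.

Shortest open route: 35 min.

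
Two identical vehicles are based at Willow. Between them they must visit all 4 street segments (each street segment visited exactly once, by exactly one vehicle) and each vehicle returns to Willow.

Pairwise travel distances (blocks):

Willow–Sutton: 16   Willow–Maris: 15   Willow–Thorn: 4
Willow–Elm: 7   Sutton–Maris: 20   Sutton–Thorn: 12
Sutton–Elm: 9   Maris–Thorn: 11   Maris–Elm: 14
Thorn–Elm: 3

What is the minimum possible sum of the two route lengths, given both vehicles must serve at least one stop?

Try each way of splitting the stops between the two vehicles (each non-empty) and, for each split, find the best tour for each vehicle:
  {Sutton} + {Maris, Thorn, Elm}: 32 + 36 = 68
  {Maris} + {Sutton, Thorn, Elm}: 30 + 32 = 62
  {Sutton, Maris} + {Thorn, Elm}: 51 + 14 = 65
  {Thorn} + {Sutton, Maris, Elm}: 8 + 51 = 59
  {Sutton, Thorn} + {Maris, Elm}: 32 + 36 = 68
  {Maris, Thorn} + {Sutton, Elm}: 30 + 32 = 62
  … (7 splits in total)
Best: vehicle 1 Willow → Thorn → Willow = 8; vehicle 2 Willow → Maris → Sutton → Elm → Willow = 51; combined 59.

59 blocks — the smallest possible combined total.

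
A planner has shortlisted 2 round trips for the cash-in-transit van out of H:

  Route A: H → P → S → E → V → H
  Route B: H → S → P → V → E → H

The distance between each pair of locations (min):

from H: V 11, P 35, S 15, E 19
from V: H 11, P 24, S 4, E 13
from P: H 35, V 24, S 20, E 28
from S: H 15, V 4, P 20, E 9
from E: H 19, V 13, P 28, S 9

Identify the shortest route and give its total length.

Shortest is Route A, total 88 min.

Route A: 35 + 20 + 9 + 13 + 11 = 88
Route B: 15 + 20 + 24 + 13 + 19 = 91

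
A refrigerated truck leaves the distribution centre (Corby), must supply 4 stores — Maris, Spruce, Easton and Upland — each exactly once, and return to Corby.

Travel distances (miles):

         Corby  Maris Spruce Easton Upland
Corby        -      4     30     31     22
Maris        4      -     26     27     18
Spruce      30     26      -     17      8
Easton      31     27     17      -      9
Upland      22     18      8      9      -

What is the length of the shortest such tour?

78 miles — the shortest possible round trip.

Corby → Maris → Spruce → Easton → Upland → Corby: 4+26+17+9+22 = 78
Corby → Maris → Spruce → Upland → Easton → Corby: 4+26+8+9+31 = 78
Corby → Maris → Easton → Spruce → Upland → Corby: 4+27+17+8+22 = 78
Corby → Maris → Easton → Upland → Spruce → Corby: 4+27+9+8+30 = 78
Corby → Maris → Upland → Spruce → Easton → Corby: 4+18+8+17+31 = 78
Corby → Maris → Upland → Easton → Spruce → Corby: 4+18+9+17+30 = 78
Corby → Spruce → Maris → Easton → Upland → Corby: 30+26+27+9+22 = 114
Corby → Spruce → Maris → Upland → Easton → Corby: 30+26+18+9+31 = 114
Corby → Spruce → Easton → Maris → Upland → Corby: 30+17+27+18+22 = 114
Corby → Spruce → Upland → Maris → Easton → Corby: 30+8+18+27+31 = 114
Corby → Easton → Maris → Spruce → Upland → Corby: 31+27+26+8+22 = 114
Corby → Easton → Spruce → Maris → Upland → Corby: 31+17+26+18+22 = 114
The minimum is 78.
One optimal route: Corby → Maris → Spruce → Easton → Upland → Corby (or its reverse).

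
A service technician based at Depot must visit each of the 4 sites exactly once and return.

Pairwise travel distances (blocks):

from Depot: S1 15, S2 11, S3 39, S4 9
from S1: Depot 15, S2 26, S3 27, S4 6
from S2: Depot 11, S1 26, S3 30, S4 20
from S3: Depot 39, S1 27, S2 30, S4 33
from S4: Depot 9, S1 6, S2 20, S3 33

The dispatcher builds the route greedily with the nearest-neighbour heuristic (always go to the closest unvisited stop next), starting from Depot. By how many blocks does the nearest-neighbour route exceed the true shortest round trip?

From Depot: S4=9, S2=11, S1=15, S3=39 → choose S4 (9).
From S4: S1=6, S2=20, S3=33 → choose S1 (6).
From S1: S2=26, S3=27 → choose S2 (26).
From S2: S3=30 → choose S3 (30).
NN route Depot → S4 → S1 → S2 → S3 → Depot costs 110.
Optimal: Depot → S2 → S3 → S1 → S4 → Depot costs 83 (by enumerating all 12 distinct tours).
Excess = 110 − 83 = 27.

The nearest-neighbour route is 27 blocks longer than optimal.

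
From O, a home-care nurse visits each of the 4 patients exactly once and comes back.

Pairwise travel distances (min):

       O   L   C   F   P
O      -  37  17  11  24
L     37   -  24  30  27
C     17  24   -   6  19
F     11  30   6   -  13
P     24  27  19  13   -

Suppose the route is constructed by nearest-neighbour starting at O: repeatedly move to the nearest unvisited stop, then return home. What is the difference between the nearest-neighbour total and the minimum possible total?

From O: F=11, C=17, P=24, L=37 → choose F (11).
From F: C=6, P=13, L=30 → choose C (6).
From C: P=19, L=24 → choose P (19).
From P: L=27 → choose L (27).
NN route O → F → C → P → L → O costs 100.
Optimal: O → C → L → P → F → O costs 92 (by enumerating all 12 distinct tours).
Excess = 100 − 92 = 8.

8 min longer than the optimal tour.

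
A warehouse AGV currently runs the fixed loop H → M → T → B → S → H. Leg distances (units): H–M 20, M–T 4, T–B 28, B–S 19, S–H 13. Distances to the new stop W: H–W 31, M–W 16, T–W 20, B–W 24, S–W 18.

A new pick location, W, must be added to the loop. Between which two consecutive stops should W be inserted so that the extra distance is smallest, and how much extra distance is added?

Minimum extra distance: 16, inserting W between T and B.

Insertion cost between consecutive stops i–j is d(i,W) + d(W,j) − d(i,j):
  between H and M: 31 + 16 − 20 = 27
  between M and T: 16 + 20 − 4 = 32
  between T and B: 20 + 24 − 28 = 16
  between B and S: 24 + 18 − 19 = 23
  between S and H: 18 + 31 − 13 = 36
Cheapest insertion is between T and B, adding 16.
New total = 84 + 16 = 100.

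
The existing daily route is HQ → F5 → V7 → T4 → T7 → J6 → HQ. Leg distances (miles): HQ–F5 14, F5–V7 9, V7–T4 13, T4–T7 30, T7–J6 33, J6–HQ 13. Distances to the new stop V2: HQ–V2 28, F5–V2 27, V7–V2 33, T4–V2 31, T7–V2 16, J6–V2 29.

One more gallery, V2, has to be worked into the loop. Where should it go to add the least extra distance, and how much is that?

Insertion cost between consecutive stops i–j is d(i,V2) + d(V2,j) − d(i,j):
  between HQ and F5: 28 + 27 − 14 = 41
  between F5 and V7: 27 + 33 − 9 = 51
  between V7 and T4: 33 + 31 − 13 = 51
  between T4 and T7: 31 + 16 − 30 = 17
  between T7 and J6: 16 + 29 − 33 = 12
  between J6 and HQ: 29 + 28 − 13 = 44
Cheapest insertion is between T7 and J6, adding 12.
New total = 112 + 12 = 124.

Minimum extra distance: 12 miles, inserting V2 between T7 and J6.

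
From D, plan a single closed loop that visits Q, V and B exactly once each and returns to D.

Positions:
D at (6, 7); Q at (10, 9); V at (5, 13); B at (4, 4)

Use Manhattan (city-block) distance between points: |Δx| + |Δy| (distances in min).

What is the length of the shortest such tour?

D→Q→V→B→D: 6+9+10+5 = 30
D→Q→B→V→D: 6+11+10+7 = 34
D→V→Q→B→D: 7+9+11+5 = 32
The minimum is 30.
One optimal route: D → Q → V → B → D (or its reverse).

30 min — the shortest possible round trip.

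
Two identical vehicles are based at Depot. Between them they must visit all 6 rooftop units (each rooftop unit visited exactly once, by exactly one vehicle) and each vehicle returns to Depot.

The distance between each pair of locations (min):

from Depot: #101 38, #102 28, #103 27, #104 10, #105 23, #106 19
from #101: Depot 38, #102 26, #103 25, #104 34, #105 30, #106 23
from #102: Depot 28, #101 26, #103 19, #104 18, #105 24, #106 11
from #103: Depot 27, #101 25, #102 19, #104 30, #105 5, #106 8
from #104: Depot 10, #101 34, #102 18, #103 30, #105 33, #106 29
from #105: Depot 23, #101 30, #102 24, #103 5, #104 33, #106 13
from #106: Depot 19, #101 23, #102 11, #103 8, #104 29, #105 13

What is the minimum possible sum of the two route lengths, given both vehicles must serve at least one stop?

Check every non-empty split of the stops between the two vehicles; for each half take its own optimal tour:
  {#101} + {#102, #103, #104, #105, #106}: 76 + 75 = 151
  {#102} + {#101, #103, #104, #105, #106}: 56 + 103 = 159
  {#101, #102} + {#103, #104, #105, #106}: 92 + 75 = 167
  {#103} + {#101, #102, #104, #105, #106}: 54 + 113 = 167
  {#101, #103} + {#102, #104, #105, #106}: 90 + 75 = 165
  {#102, #103} + {#101, #104, #105, #106}: 74 + 103 = 177
  … (31 splits in total)
  {#104} + {#101, #102, #103, #105, #106}: 20 + 109 = 129  ← best
Best: vehicle 1 Depot → #104 → Depot = 20; vehicle 2 Depot → #105 → #103 → #101 → #102 → #106 → Depot = 109; combined 129.

129 min — the smallest possible combined total.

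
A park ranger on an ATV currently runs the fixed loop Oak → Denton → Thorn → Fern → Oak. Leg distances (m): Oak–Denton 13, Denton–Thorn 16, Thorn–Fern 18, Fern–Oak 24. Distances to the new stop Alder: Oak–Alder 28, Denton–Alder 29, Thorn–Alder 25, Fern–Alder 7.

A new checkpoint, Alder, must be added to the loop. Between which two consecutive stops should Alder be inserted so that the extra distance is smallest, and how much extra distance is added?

Insertion cost between consecutive stops i–j is d(i,Alder) + d(Alder,j) − d(i,j):
  between Oak and Denton: 28 + 29 − 13 = 44
  between Denton and Thorn: 29 + 25 − 16 = 38
  between Thorn and Fern: 25 + 7 − 18 = 14
  between Fern and Oak: 7 + 28 − 24 = 11
Cheapest insertion is between Fern and Oak, adding 11.
New total = 71 + 11 = 82.

Adding 11 m by placing Alder on the Fern–Oak leg.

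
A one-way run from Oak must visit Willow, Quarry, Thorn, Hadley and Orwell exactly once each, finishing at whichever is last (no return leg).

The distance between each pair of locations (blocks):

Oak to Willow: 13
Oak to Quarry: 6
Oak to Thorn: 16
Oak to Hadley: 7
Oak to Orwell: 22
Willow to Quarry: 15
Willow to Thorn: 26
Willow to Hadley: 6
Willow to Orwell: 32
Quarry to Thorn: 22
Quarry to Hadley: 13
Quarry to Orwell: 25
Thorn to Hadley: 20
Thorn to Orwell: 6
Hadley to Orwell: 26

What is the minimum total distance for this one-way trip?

There are 5! = 120 possible orderings.
Oak → Willow → Quarry → Thorn → Hadley → Orwell: 13+15+22+20+26 = 96
Oak → Willow → Quarry → Thorn → Orwell → Hadley: 13+15+22+6+26 = 82
Oak → Willow → Quarry → Hadley → Thorn → Orwell: 13+15+13+20+6 = 67
Oak → Willow → Quarry → Hadley → Orwell → Thorn: 13+15+13+26+6 = 73
Oak → Willow → Quarry → Orwell → Thorn → Hadley: 13+15+25+6+20 = 79
Oak → Willow → Quarry → Orwell → Hadley → Thorn: 13+15+25+26+20 = 99
Oak → Willow → Thorn → Quarry → Hadley → Orwell: 13+26+22+13+26 = 100
Oak → Willow → Thorn → Quarry → Orwell → Hadley: 13+26+22+25+26 = 112
Oak → Willow → Thorn → Hadley → Quarry → Orwell: 13+26+20+13+25 = 97
Oak → Willow → Thorn → Hadley → Orwell → Quarry: 13+26+20+26+25 = 110
Oak → Willow → Thorn → Orwell → Quarry → Hadley: 13+26+6+25+13 = 83
Oak → Willow → Thorn → Orwell → Hadley → Quarry: 13+26+6+26+13 = 84
Oak → Willow → Hadley → Quarry → Thorn → Orwell: 13+6+13+22+6 = 60
Oak → Willow → Hadley → Quarry → Orwell → Thorn: 13+6+13+25+6 = 63
… (106 more)
Oak → Quarry → Willow → Hadley → Thorn → Orwell: 6+15+6+20+6 = 53  ← best
The minimum is 53.
One shortest path: Oak → Quarry → Willow → Hadley → Thorn → Orwell.

Shortest open route: 53 blocks.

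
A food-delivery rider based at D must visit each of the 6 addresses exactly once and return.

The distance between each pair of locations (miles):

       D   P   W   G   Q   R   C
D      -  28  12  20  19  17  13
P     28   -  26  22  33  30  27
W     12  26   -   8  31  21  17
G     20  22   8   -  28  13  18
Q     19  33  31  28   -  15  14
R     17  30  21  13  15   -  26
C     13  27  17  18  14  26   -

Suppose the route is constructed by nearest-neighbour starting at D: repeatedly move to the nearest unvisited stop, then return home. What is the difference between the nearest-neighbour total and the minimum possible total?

From D: W=12, C=13, R=17, Q=19, G=20, P=28 → choose W (12).
From W: G=8, C=17, R=21, P=26, Q=31 → choose G (8).
From G: R=13, C=18, P=22, Q=28 → choose R (13).
From R: Q=15, C=26, P=30 → choose Q (15).
From Q: C=14, P=33 → choose C (14).
From C: P=27 → choose P (27).
NN route D → W → G → R → Q → C → P → D costs 117.
Optimal: D → W → G → P → R → Q → C → D costs 114 (by enumerating all 360 distinct tours).
Excess = 117 − 114 = 3.

Excess over optimum: 3 miles.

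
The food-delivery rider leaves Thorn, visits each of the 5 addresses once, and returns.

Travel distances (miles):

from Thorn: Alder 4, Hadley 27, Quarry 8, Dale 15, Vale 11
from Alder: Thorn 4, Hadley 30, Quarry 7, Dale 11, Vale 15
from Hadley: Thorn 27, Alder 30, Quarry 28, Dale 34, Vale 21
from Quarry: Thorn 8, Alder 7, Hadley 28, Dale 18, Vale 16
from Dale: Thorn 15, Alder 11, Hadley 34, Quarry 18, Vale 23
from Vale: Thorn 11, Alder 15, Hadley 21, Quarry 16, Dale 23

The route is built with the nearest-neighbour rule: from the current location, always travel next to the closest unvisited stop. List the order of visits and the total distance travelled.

Nearest-neighbour total = 97 miles; route Thorn → Alder → Quarry → Vale → Hadley → Dale → Thorn.

From Thorn: distances to unvisited — Alder=4, Quarry=8, Vale=11, Dale=15, Hadley=27. Nearest is Alder (4).
From Alder: distances to unvisited — Quarry=7, Dale=11, Vale=15, Hadley=30. Nearest is Quarry (7).
From Quarry: distances to unvisited — Vale=16, Dale=18, Hadley=28. Nearest is Vale (16).
From Vale: distances to unvisited — Hadley=21, Dale=23. Nearest is Hadley (21).
From Hadley: distances to unvisited — Dale=34. Nearest is Dale (34).
Return Dale→Thorn: 15.
Total = 4 + 7 + 16 + 21 + 34 + 15 = 97.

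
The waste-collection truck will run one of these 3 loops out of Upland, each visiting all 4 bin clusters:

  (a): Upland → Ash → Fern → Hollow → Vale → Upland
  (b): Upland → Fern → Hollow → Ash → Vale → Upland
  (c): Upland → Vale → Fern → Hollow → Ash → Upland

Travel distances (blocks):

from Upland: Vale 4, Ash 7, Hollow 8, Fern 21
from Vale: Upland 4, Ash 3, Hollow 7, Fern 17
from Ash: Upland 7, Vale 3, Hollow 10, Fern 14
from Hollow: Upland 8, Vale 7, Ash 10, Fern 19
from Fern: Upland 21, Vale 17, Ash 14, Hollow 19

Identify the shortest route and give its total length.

Shortest is (a), total 51 blocks.

(a): 7 + 14 + 19 + 7 + 4 = 51
(b): 21 + 19 + 10 + 3 + 4 = 57
(c): 4 + 17 + 19 + 10 + 7 = 57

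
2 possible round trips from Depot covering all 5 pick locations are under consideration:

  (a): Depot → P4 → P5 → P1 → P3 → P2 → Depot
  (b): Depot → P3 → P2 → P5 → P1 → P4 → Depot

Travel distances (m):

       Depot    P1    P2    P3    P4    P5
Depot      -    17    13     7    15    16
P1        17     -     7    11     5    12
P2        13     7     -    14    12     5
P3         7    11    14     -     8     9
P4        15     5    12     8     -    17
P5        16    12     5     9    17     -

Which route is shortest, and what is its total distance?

(a): 15 + 17 + 12 + 11 + 14 + 13 = 82
(b): 7 + 14 + 5 + 12 + 5 + 15 = 58

58 m — (b) is the shortest.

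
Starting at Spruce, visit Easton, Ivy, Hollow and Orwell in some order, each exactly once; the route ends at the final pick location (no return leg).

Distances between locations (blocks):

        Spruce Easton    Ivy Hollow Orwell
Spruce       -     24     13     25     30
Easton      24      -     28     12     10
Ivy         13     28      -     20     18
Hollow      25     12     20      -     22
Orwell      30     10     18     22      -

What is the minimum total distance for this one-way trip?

There are 4! = 24 possible orderings.
Spruce - Easton - Ivy - Hollow - Orwell: 24+28+20+22 = 94
Spruce - Easton - Ivy - Orwell - Hollow: 24+28+18+22 = 92
Spruce - Easton - Hollow - Ivy - Orwell: 24+12+20+18 = 74
Spruce - Easton - Hollow - Orwell - Ivy: 24+12+22+18 = 76
Spruce - Easton - Orwell - Ivy - Hollow: 24+10+18+20 = 72
Spruce - Easton - Orwell - Hollow - Ivy: 24+10+22+20 = 76
Spruce - Ivy - Easton - Hollow - Orwell: 13+28+12+22 = 75
Spruce - Ivy - Easton - Orwell - Hollow: 13+28+10+22 = 73
Spruce - Ivy - Hollow - Easton - Orwell: 13+20+12+10 = 55
Spruce - Ivy - Hollow - Orwell - Easton: 13+20+22+10 = 65
Spruce - Ivy - Orwell - Easton - Hollow: 13+18+10+12 = 53
Spruce - Ivy - Orwell - Hollow - Easton: 13+18+22+12 = 65
Spruce - Hollow - Easton - Ivy - Orwell: 25+12+28+18 = 83
Spruce - Hollow - Easton - Orwell - Ivy: 25+12+10+18 = 65
… (10 more)
The minimum is 53.
One shortest path: Spruce → Ivy → Orwell → Easton → Hollow.

Minimum one-way distance = 53 blocks.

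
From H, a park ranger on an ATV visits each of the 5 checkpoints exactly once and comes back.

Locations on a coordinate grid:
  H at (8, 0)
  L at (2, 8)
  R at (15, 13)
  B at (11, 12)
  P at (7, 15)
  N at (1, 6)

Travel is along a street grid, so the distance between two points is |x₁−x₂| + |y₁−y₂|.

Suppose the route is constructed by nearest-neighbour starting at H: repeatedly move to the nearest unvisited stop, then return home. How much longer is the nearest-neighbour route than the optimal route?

2 longer than the optimal tour.

H: N=13, L=14, B=15, P=16, R=20 ⇒ N
N: L=3, P=15, B=16, R=21 ⇒ L
L: P=12, B=13, R=18 ⇒ P
P: B=7, R=10 ⇒ B
B: R=5 ⇒ R
NN route H → N → L → P → B → R → H costs 60.
Optimal: H → B → R → P → L → N → H costs 58 (by enumerating all 60 distinct tours).
Excess = 60 − 58 = 2.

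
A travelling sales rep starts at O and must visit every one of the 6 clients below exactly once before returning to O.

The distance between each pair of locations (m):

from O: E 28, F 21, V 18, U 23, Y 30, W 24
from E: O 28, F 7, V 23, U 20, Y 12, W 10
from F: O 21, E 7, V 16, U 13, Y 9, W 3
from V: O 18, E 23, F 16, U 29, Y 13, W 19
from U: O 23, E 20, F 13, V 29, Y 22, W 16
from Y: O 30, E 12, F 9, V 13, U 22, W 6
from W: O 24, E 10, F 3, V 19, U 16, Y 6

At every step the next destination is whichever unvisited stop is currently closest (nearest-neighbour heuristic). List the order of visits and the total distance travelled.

90 m along O → V → Y → W → F → E → U → O.

From O: distances to unvisited — V=18, F=21, U=23, W=24, E=28, Y=30. Nearest is V (18).
From V: distances to unvisited — Y=13, F=16, W=19, E=23, U=29. Nearest is Y (13).
From Y: distances to unvisited — W=6, F=9, E=12, U=22. Nearest is W (6).
From W: distances to unvisited — F=3, E=10, U=16. Nearest is F (3).
From F: distances to unvisited — E=7, U=13. Nearest is E (7).
From E: distances to unvisited — U=20. Nearest is U (20).
Return U→O: 23.
Total = 18 + 13 + 6 + 3 + 7 + 20 + 23 = 90.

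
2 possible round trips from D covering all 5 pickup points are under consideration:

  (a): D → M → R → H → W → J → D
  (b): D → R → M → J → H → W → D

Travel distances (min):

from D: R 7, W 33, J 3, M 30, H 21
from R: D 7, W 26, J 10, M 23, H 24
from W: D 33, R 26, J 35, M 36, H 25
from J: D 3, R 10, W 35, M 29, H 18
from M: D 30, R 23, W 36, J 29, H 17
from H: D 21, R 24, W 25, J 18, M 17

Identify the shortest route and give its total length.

Shortest is (b), total 135 min.

(a): 30 + 23 + 24 + 25 + 35 + 3 = 140
(b): 7 + 23 + 29 + 18 + 25 + 33 = 135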